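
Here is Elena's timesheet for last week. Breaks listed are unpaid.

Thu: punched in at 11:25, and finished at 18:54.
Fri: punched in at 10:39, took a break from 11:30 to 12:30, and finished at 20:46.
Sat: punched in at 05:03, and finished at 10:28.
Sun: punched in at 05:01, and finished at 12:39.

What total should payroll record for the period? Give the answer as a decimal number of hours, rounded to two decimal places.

Thu: 11:25–18:54 = 7 h 29 min
Fri: 10:39–20:46 = 10 h 7 min; less 60 min break → 9 h 7 min
Sat: 05:03–10:28 = 5 h 25 min
Sun: 05:01–12:39 = 7 h 38 min
Total: 7 h 29 min + 9 h 7 min + 5 h 25 min + 7 h 38 min = 29 h 39 min.

29.65 hours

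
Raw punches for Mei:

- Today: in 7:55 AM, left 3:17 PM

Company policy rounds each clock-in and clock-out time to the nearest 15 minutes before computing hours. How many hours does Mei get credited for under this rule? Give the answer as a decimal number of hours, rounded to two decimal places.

Today: in 7:55 AM→8:00 AM, out 3:17 PM→3:15 PM; 7 h 15 min

7.25 hours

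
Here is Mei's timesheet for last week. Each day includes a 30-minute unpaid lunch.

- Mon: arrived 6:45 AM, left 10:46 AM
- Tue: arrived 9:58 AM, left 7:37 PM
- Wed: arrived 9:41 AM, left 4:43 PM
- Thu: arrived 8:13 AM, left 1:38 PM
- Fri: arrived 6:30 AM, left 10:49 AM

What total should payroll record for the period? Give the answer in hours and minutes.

Mon: 6:45 AM–10:46 AM = 4 h 1 min; less 30 min break → 3 h 31 min
Tue: 9:58 AM–7:37 PM = 9 h 39 min; less 30 min break → 9 h 9 min
Wed: 9:41 AM–4:43 PM = 7 h 2 min; less 30 min break → 6 h 32 min
Thu: 8:13 AM–1:38 PM = 5 h 25 min; less 30 min break → 4 h 55 min
Fri: 6:30 AM–10:49 AM = 4 h 19 min; less 30 min break → 3 h 49 min
Total: 3 h 31 min + 9 h 9 min + 6 h 32 min + 4 h 55 min + 3 h 49 min = 27 h 56 min.

27 h 56 min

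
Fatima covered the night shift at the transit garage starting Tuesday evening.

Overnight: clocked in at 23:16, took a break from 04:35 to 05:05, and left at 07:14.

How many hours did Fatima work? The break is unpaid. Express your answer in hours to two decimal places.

Overnight: 23:16 → midnight = 0 h 44 min; midnight → 07:14 = 7 h 14 min; span 7 h 58 min; less 30 min break → 7 h 28 min

7.47 hours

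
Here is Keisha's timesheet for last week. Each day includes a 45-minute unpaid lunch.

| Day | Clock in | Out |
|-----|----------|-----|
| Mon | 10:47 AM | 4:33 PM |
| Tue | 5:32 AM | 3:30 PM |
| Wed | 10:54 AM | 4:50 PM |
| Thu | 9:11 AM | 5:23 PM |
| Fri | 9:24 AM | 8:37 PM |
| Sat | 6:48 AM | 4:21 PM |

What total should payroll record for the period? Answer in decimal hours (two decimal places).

Mon: 10:47 AM–4:33 PM = 5 h 46 min; less 45 min break → 5 h 1 min
Tue: 5:32 AM–3:30 PM = 9 h 58 min; less 45 min break → 9 h 13 min
Wed: 10:54 AM–4:50 PM = 5 h 56 min; less 45 min break → 5 h 11 min
Thu: 9:11 AM–5:23 PM = 8 h 12 min; less 45 min break → 7 h 27 min
Fri: 9:24 AM–8:37 PM = 11 h 13 min; less 45 min break → 10 h 28 min
Sat: 6:48 AM–4:21 PM = 9 h 33 min; less 45 min break → 8 h 48 min
Total: 5 h 1 min + 9 h 13 min + 5 h 11 min + 7 h 27 min + 10 h 28 min + 8 h 48 min = 46 h 8 min.

46.13 hours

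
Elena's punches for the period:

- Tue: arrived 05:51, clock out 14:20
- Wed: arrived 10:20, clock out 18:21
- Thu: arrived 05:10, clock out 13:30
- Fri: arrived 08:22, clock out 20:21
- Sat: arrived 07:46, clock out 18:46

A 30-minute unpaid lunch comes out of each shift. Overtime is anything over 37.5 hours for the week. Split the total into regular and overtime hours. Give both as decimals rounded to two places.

Regular 37.50 hours, overtime 7.82 hours

Tue: 05:51–14:20 = 8 h 29 min; less 30 min break → 7 h 59 min
Wed: 10:20–18:21 = 8 h 1 min; less 30 min break → 7 h 31 min
Thu: 05:10–13:30 = 8 h 20 min; less 30 min break → 7 h 50 min
Fri: 08:22–20:21 = 11 h 59 min; less 30 min break → 11 h 29 min
Sat: 07:46–18:46 = 11 h 0 min; less 30 min break → 10 h 30 min
Total worked: 45 h 19 min = 45.32 h.
Threshold 37.5 h → overtime 7 h 49 min, regular 37 h 30 min.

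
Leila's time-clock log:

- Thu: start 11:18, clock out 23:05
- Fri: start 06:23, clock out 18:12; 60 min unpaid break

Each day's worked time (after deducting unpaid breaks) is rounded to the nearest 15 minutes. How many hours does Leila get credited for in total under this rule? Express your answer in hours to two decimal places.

22.50 hours

Thu: 11:18–23:05 = 11 h 47 min → rounds to 11 h 45 min
Fri: 06:23–18:12 = 11 h 49 min − 60 min = 10 h 49 min → rounds to 10 h 45 min
Total credited: 22 h 30 min.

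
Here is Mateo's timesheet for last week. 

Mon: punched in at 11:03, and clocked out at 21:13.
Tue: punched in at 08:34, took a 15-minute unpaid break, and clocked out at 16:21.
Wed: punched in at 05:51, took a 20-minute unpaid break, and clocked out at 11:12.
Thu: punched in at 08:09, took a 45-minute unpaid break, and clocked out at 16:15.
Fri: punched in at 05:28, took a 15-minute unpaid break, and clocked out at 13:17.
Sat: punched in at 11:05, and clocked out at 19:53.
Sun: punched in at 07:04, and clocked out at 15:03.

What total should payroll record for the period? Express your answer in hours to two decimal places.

54.42 hours

Mon: 11:03–21:13 = 10 h 10 min
Tue: 08:34–16:21 = 7 h 47 min; less 15 min break → 7 h 32 min
Wed: 05:51–11:12 = 5 h 21 min; less 20 min break → 5 h 1 min
Thu: 08:09–16:15 = 8 h 6 min; less 45 min break → 7 h 21 min
Fri: 05:28–13:17 = 7 h 49 min; less 15 min break → 7 h 34 min
Sat: 11:05–19:53 = 8 h 48 min
Sun: 07:04–15:03 = 7 h 59 min
Total: 10 h 10 min + 7 h 32 min + 5 h 1 min + 7 h 21 min + 7 h 34 min + 8 h 48 min + 7 h 59 min = 54 h 25 min.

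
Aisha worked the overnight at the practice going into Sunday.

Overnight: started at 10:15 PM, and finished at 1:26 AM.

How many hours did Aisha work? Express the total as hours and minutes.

3 h 11 min

Overnight: 10:15 PM → midnight = 1 h 45 min; midnight → 1:26 AM = 1 h 26 min; span 3 h 11 min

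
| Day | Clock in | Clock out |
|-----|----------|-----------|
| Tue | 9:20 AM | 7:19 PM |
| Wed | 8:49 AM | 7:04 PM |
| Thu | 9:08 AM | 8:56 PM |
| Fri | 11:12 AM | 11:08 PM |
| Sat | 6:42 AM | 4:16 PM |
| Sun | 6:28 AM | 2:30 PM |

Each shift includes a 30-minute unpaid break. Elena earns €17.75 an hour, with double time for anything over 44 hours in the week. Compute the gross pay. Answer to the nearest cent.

€1298.12

Tue: 9:20 AM–7:19 PM = 9 h 59 min; less 30 min break → 9 h 29 min
Wed: 8:49 AM–7:04 PM = 10 h 15 min; less 30 min break → 9 h 45 min
Thu: 9:08 AM–8:56 PM = 11 h 48 min; less 30 min break → 11 h 18 min
Fri: 11:12 AM–11:08 PM = 11 h 56 min; less 30 min break → 11 h 26 min
Sat: 6:42 AM–4:16 PM = 9 h 34 min; less 30 min break → 9 h 4 min
Sun: 6:28 AM–2:30 PM = 8 h 2 min; less 30 min break → 7 h 32 min
Total worked: 58 h 34 min = 3514 min.
Regular 44 h 0 min = 2640 min at €17.75/h; overtime 14 h 34 min = 874 min at €35.50/h.
Pay = (2640 × €17.75 + 874 × €35.50) ÷ 60 = €1298.12.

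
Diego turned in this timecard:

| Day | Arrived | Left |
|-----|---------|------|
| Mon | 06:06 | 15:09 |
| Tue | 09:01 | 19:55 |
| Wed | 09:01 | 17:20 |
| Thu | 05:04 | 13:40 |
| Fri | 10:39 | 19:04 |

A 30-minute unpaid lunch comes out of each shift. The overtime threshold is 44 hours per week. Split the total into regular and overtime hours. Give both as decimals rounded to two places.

Mon: 06:06–15:09 = 9 h 3 min; less 30 min break → 8 h 33 min
Tue: 09:01–19:55 = 10 h 54 min; less 30 min break → 10 h 24 min
Wed: 09:01–17:20 = 8 h 19 min; less 30 min break → 7 h 49 min
Thu: 05:04–13:40 = 8 h 36 min; less 30 min break → 8 h 6 min
Fri: 10:39–19:04 = 8 h 25 min; less 30 min break → 7 h 55 min
Total worked: 42 h 47 min = 42.78 h.
Threshold 44 h → overtime 0 h 0 min, regular 42 h 47 min.

Regular 42.78 hours, overtime 0.00 hours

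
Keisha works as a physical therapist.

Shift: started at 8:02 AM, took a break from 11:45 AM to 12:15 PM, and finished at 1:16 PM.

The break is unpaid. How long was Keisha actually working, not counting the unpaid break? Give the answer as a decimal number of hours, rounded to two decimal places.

4.73 hours

Shift: 8:02 AM–1:16 PM = 5 h 14 min; less 30 min break → 4 h 44 min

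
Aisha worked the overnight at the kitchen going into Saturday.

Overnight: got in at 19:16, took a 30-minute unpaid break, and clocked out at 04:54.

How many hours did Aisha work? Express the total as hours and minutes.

9 h 8 min

Overnight: 19:16 → midnight = 4 h 44 min; midnight → 04:54 = 4 h 54 min; span 9 h 38 min; less 30 min break → 9 h 8 min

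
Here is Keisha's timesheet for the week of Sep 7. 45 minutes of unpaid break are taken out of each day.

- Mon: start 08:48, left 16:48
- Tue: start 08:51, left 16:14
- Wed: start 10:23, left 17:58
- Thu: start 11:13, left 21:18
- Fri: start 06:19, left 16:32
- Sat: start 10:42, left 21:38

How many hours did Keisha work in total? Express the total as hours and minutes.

49 h 42 min

Mon: 08:48–16:48 = 8 h 0 min; less 45 min break → 7 h 15 min
Tue: 08:51–16:14 = 7 h 23 min; less 45 min break → 6 h 38 min
Wed: 10:23–17:58 = 7 h 35 min; less 45 min break → 6 h 50 min
Thu: 11:13–21:18 = 10 h 5 min; less 45 min break → 9 h 20 min
Fri: 06:19–16:32 = 10 h 13 min; less 45 min break → 9 h 28 min
Sat: 10:42–21:38 = 10 h 56 min; less 45 min break → 10 h 11 min
Total: 7 h 15 min + 6 h 38 min + 6 h 50 min + 9 h 20 min + 9 h 28 min + 10 h 11 min = 49 h 42 min.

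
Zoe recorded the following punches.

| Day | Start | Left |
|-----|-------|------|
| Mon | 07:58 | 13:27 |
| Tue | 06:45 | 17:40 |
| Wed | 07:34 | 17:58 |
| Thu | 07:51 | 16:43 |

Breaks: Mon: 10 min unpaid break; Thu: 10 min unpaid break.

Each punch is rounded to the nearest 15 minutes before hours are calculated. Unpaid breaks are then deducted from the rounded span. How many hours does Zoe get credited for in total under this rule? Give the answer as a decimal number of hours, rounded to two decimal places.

35.67 hours

Mon: in 07:58→08:00, out 13:27→13:30; 5 h 30 min − 10 min = 5 h 20 min
Tue: in 06:45→06:45, out 17:40→17:45; 11 h 0 min
Wed: in 07:34→07:30, out 17:58→18:00; 10 h 30 min
Thu: in 07:51→07:45, out 16:43→16:45; 9 h 0 min − 10 min = 8 h 50 min
Total credited: 35 h 40 min.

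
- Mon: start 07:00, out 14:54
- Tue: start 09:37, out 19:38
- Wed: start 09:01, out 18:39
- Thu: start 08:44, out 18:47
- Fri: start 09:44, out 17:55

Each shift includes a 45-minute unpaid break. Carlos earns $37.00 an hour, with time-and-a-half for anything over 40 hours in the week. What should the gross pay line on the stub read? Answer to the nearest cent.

Mon: 07:00–14:54 = 7 h 54 min; less 45 min break → 7 h 9 min
Tue: 09:37–19:38 = 10 h 1 min; less 45 min break → 9 h 16 min
Wed: 09:01–18:39 = 9 h 38 min; less 45 min break → 8 h 53 min
Thu: 08:44–18:47 = 10 h 3 min; less 45 min break → 9 h 18 min
Fri: 09:44–17:55 = 8 h 11 min; less 45 min break → 7 h 26 min
Total worked: 42 h 2 min = 2522 min.
Regular 40 h 0 min = 2400 min at $37.00/h; overtime 2 h 2 min = 122 min at $55.50/h.
Pay = (2400 × $37.00 + 122 × $55.50) ÷ 60 = $1592.85.

$1592.85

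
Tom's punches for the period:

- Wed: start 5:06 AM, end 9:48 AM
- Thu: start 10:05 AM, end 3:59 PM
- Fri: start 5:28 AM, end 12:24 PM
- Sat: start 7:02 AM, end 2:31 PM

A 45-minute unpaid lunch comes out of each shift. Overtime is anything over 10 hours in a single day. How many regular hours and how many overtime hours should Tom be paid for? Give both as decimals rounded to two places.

Wed: 5:06 AM–9:48 AM = 4 h 42 min; less 45 min break → 3 h 57 min
Thu: 10:05 AM–3:59 PM = 5 h 54 min; less 45 min break → 5 h 9 min
Fri: 5:28 AM–12:24 PM = 6 h 56 min; less 45 min break → 6 h 11 min
Sat: 7:02 AM–2:31 PM = 7 h 29 min; less 45 min break → 6 h 44 min
Wed reg 3 h 57 min / OT 0 h 0 min; Thu reg 5 h 9 min / OT 0 h 0 min; Fri reg 6 h 11 min / OT 0 h 0 min; Sat reg 6 h 44 min / OT 0 h 0 min.
Totals: regular 22 h 1 min, overtime 0 h 0 min.

Regular 22.02 hours, overtime 0.00 hours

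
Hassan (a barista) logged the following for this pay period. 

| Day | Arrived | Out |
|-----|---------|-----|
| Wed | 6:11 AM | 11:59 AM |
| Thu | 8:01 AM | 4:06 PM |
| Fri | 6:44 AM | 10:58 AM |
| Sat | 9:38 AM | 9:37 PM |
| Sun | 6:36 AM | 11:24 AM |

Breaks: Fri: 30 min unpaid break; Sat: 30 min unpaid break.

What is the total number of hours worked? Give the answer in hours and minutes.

Wed: 6:11 AM–11:59 AM = 5 h 48 min
Thu: 8:01 AM–4:06 PM = 8 h 5 min
Fri: 6:44 AM–10:58 AM = 4 h 14 min; less 30 min break → 3 h 44 min
Sat: 9:38 AM–9:37 PM = 11 h 59 min; less 30 min break → 11 h 29 min
Sun: 6:36 AM–11:24 AM = 4 h 48 min
Total: 5 h 48 min + 8 h 5 min + 3 h 44 min + 11 h 29 min + 4 h 48 min = 33 h 54 min.

33 h 54 min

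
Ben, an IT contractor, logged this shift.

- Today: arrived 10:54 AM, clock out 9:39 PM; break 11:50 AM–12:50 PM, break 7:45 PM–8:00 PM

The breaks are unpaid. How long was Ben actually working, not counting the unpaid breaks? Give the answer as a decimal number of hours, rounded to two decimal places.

9.50 hours

Today: 10:54 AM–9:39 PM = 10 h 45 min; less 75 min break → 9 h 30 min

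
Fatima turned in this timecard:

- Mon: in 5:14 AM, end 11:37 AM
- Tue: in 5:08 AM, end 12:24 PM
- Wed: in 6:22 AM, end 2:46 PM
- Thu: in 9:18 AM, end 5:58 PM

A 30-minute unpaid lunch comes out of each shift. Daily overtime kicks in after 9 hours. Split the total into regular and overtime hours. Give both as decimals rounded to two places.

Mon: 5:14 AM–11:37 AM = 6 h 23 min; less 30 min break → 5 h 53 min
Tue: 5:08 AM–12:24 PM = 7 h 16 min; less 30 min break → 6 h 46 min
Wed: 6:22 AM–2:46 PM = 8 h 24 min; less 30 min break → 7 h 54 min
Thu: 9:18 AM–5:58 PM = 8 h 40 min; less 30 min break → 8 h 10 min
Mon reg 5 h 53 min / OT 0 h 0 min; Tue reg 6 h 46 min / OT 0 h 0 min; Wed reg 7 h 54 min / OT 0 h 0 min; Thu reg 8 h 10 min / OT 0 h 0 min.
Totals: regular 28 h 43 min, overtime 0 h 0 min.

Regular 28.72 hours, overtime 0.00 hours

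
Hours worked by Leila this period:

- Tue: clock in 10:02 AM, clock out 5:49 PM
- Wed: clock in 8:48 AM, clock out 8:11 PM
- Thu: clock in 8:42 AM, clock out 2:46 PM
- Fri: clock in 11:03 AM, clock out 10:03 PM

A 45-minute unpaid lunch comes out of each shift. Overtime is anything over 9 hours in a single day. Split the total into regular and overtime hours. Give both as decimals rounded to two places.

Tue: 10:02 AM–5:49 PM = 7 h 47 min; less 45 min break → 7 h 2 min
Wed: 8:48 AM–8:11 PM = 11 h 23 min; less 45 min break → 10 h 38 min
Thu: 8:42 AM–2:46 PM = 6 h 4 min; less 45 min break → 5 h 19 min
Fri: 11:03 AM–10:03 PM = 11 h 0 min; less 45 min break → 10 h 15 min
Tue reg 7 h 2 min / OT 0 h 0 min; Wed reg 9 h 0 min / OT 1 h 38 min; Thu reg 5 h 19 min / OT 0 h 0 min; Fri reg 9 h 0 min / OT 1 h 15 min.
Totals: regular 30 h 21 min, overtime 2 h 53 min.

Regular 30.35 hours, overtime 2.88 hours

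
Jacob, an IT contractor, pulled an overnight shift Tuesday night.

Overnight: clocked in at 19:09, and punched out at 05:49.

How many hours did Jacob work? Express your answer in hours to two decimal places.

Overnight: 19:09 → midnight = 4 h 51 min; midnight → 05:49 = 5 h 49 min; span 10 h 40 min

10.67 hours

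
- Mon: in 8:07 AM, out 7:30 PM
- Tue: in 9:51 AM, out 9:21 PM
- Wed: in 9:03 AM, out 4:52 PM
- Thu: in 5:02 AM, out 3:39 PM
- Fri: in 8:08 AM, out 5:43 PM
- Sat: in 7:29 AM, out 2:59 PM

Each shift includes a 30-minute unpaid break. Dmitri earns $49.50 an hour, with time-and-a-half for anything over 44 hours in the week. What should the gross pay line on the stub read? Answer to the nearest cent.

Mon: 8:07 AM–7:30 PM = 11 h 23 min; less 30 min break → 10 h 53 min
Tue: 9:51 AM–9:21 PM = 11 h 30 min; less 30 min break → 11 h 0 min
Wed: 9:03 AM–4:52 PM = 7 h 49 min; less 30 min break → 7 h 19 min
Thu: 5:02 AM–3:39 PM = 10 h 37 min; less 30 min break → 10 h 7 min
Fri: 8:08 AM–5:43 PM = 9 h 35 min; less 30 min break → 9 h 5 min
Sat: 7:29 AM–2:59 PM = 7 h 30 min; less 30 min break → 7 h 0 min
Total worked: 55 h 24 min = 3324 min.
Regular 44 h 0 min = 2640 min at $49.50/h; overtime 11 h 24 min = 684 min at $74.25/h.
Pay = (2640 × $49.50 + 684 × $74.25) ÷ 60 = $3024.45.

$3024.45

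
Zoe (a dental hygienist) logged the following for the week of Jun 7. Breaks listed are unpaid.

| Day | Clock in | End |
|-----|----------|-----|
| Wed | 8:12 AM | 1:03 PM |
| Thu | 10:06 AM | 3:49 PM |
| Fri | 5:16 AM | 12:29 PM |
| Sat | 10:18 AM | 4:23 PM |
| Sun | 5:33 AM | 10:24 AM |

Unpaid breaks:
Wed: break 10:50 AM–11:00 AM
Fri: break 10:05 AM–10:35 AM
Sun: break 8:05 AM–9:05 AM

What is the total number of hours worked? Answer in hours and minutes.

Wed: 8:12 AM–1:03 PM = 4 h 51 min; less 10 min break → 4 h 41 min
Thu: 10:06 AM–3:49 PM = 5 h 43 min
Fri: 5:16 AM–12:29 PM = 7 h 13 min; less 30 min break → 6 h 43 min
Sat: 10:18 AM–4:23 PM = 6 h 5 min
Sun: 5:33 AM–10:24 AM = 4 h 51 min; less 60 min break → 3 h 51 min
Total: 4 h 41 min + 5 h 43 min + 6 h 43 min + 6 h 5 min + 3 h 51 min = 27 h 3 min.

27 h 3 min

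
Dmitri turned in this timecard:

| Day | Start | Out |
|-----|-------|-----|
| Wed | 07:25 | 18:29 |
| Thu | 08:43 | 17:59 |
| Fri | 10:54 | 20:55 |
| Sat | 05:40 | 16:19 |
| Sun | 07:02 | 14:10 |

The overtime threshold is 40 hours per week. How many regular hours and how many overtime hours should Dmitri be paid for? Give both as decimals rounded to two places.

Regular 40.00 hours, overtime 8.13 hours

Wed: 07:25–18:29 = 11 h 4 min
Thu: 08:43–17:59 = 9 h 16 min
Fri: 10:54–20:55 = 10 h 1 min
Sat: 05:40–16:19 = 10 h 39 min
Sun: 07:02–14:10 = 7 h 8 min
Total worked: 48 h 8 min = 48.13 h.
Threshold 40 h → overtime 8 h 8 min, regular 40 h 0 min.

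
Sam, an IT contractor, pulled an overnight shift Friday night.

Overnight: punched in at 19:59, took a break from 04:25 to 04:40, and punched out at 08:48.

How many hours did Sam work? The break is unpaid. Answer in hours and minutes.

Overnight: 19:59 → midnight = 4 h 1 min; midnight → 08:48 = 8 h 48 min; span 12 h 49 min; less 15 min break → 12 h 34 min

12 h 34 min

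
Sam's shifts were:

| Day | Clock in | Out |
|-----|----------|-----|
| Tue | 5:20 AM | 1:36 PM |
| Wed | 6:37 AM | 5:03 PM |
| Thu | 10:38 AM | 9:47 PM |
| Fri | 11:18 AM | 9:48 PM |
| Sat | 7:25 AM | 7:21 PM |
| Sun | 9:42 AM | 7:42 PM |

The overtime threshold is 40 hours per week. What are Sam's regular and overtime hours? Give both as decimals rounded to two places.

Regular 40.00 hours, overtime 22.28 hours

Tue: 5:20 AM–1:36 PM = 8 h 16 min
Wed: 6:37 AM–5:03 PM = 10 h 26 min
Thu: 10:38 AM–9:47 PM = 11 h 9 min
Fri: 11:18 AM–9:48 PM = 10 h 30 min
Sat: 7:25 AM–7:21 PM = 11 h 56 min
Sun: 9:42 AM–7:42 PM = 10 h 0 min
Total worked: 62 h 17 min = 62.28 h.
Threshold 40 h → overtime 22 h 17 min, regular 40 h 0 min.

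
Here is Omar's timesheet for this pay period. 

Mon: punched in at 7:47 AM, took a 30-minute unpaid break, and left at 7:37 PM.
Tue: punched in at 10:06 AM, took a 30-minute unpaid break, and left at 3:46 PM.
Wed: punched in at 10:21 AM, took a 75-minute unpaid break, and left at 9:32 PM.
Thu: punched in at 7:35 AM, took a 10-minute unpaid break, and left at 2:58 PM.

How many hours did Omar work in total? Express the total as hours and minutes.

Mon: 7:47 AM–7:37 PM = 11 h 50 min; less 30 min break → 11 h 20 min
Tue: 10:06 AM–3:46 PM = 5 h 40 min; less 30 min break → 5 h 10 min
Wed: 10:21 AM–9:32 PM = 11 h 11 min; less 75 min break → 9 h 56 min
Thu: 7:35 AM–2:58 PM = 7 h 23 min; less 10 min break → 7 h 13 min
Total: 11 h 20 min + 5 h 10 min + 9 h 56 min + 7 h 13 min = 33 h 39 min.

33 h 39 min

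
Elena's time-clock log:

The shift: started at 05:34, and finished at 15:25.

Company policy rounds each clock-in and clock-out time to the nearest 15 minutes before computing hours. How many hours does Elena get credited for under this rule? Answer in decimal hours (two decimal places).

10.00 hours

The shift: in 05:34→05:30, out 15:25→15:30; 10 h 0 min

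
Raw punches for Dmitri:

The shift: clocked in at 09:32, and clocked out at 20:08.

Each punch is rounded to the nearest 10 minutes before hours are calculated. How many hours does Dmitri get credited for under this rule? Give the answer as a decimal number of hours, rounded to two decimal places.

The shift: in 09:32→09:30, out 20:08→20:10; 10 h 40 min

10.67 hours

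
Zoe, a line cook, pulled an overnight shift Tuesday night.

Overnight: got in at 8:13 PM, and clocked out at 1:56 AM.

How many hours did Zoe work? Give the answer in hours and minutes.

Overnight: 8:13 PM → midnight = 3 h 47 min; midnight → 1:56 AM = 1 h 56 min; span 5 h 43 min

5 h 43 min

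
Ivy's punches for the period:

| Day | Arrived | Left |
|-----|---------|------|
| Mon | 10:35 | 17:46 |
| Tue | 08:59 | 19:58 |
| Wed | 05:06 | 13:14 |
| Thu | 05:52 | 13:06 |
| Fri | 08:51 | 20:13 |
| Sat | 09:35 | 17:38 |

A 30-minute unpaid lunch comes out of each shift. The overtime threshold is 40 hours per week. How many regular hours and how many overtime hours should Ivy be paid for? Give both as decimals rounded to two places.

Mon: 10:35–17:46 = 7 h 11 min; less 30 min break → 6 h 41 min
Tue: 08:59–19:58 = 10 h 59 min; less 30 min break → 10 h 29 min
Wed: 05:06–13:14 = 8 h 8 min; less 30 min break → 7 h 38 min
Thu: 05:52–13:06 = 7 h 14 min; less 30 min break → 6 h 44 min
Fri: 08:51–20:13 = 11 h 22 min; less 30 min break → 10 h 52 min
Sat: 09:35–17:38 = 8 h 3 min; less 30 min break → 7 h 33 min
Total worked: 49 h 57 min = 49.95 h.
Threshold 40 h → overtime 9 h 57 min, regular 40 h 0 min.

Regular 40.00 hours, overtime 9.95 hours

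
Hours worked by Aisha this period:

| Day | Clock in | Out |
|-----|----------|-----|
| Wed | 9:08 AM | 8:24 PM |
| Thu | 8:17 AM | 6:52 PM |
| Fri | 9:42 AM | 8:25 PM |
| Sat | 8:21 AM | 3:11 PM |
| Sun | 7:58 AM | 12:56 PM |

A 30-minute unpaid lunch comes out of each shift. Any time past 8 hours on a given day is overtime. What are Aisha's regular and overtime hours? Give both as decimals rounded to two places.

Wed: 9:08 AM–8:24 PM = 11 h 16 min; less 30 min break → 10 h 46 min
Thu: 8:17 AM–6:52 PM = 10 h 35 min; less 30 min break → 10 h 5 min
Fri: 9:42 AM–8:25 PM = 10 h 43 min; less 30 min break → 10 h 13 min
Sat: 8:21 AM–3:11 PM = 6 h 50 min; less 30 min break → 6 h 20 min
Sun: 7:58 AM–12:56 PM = 4 h 58 min; less 30 min break → 4 h 28 min
Wed reg 8 h 0 min / OT 2 h 46 min; Thu reg 8 h 0 min / OT 2 h 5 min; Fri reg 8 h 0 min / OT 2 h 13 min; Sat reg 6 h 20 min / OT 0 h 0 min; Sun reg 4 h 28 min / OT 0 h 0 min.
Totals: regular 34 h 48 min, overtime 7 h 4 min.

Regular 34.80 hours, overtime 7.07 hours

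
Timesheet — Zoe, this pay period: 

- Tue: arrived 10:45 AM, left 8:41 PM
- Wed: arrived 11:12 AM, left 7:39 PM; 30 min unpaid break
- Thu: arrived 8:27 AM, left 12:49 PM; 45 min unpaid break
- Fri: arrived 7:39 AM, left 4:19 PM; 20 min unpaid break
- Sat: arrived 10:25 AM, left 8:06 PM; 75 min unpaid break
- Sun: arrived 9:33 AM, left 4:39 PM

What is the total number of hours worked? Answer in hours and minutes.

Tue: 10:45 AM–8:41 PM = 9 h 56 min
Wed: 11:12 AM–7:39 PM = 8 h 27 min; less 30 min break → 7 h 57 min
Thu: 8:27 AM–12:49 PM = 4 h 22 min; less 45 min break → 3 h 37 min
Fri: 7:39 AM–4:19 PM = 8 h 40 min; less 20 min break → 8 h 20 min
Sat: 10:25 AM–8:06 PM = 9 h 41 min; less 75 min break → 8 h 26 min
Sun: 9:33 AM–4:39 PM = 7 h 6 min
Total: 9 h 56 min + 7 h 57 min + 3 h 37 min + 8 h 20 min + 8 h 26 min + 7 h 6 min = 45 h 22 min.

45 h 22 min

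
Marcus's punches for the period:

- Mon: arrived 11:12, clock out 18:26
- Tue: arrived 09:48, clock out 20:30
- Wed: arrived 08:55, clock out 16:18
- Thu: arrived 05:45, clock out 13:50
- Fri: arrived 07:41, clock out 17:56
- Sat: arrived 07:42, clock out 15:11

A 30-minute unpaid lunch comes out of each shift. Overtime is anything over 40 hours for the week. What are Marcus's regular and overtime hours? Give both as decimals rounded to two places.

Regular 40.00 hours, overtime 8.13 hours

Mon: 11:12–18:26 = 7 h 14 min; less 30 min break → 6 h 44 min
Tue: 09:48–20:30 = 10 h 42 min; less 30 min break → 10 h 12 min
Wed: 08:55–16:18 = 7 h 23 min; less 30 min break → 6 h 53 min
Thu: 05:45–13:50 = 8 h 5 min; less 30 min break → 7 h 35 min
Fri: 07:41–17:56 = 10 h 15 min; less 30 min break → 9 h 45 min
Sat: 07:42–15:11 = 7 h 29 min; less 30 min break → 6 h 59 min
Total worked: 48 h 8 min = 48.13 h.
Threshold 40 h → overtime 8 h 8 min, regular 40 h 0 min.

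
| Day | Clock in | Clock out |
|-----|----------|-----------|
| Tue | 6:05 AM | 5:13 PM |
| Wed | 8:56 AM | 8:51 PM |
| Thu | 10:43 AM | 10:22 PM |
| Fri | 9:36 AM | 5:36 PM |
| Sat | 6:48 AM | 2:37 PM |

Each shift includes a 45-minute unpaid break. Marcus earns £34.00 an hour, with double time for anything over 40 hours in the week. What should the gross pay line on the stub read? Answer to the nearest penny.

£1820.13

Tue: 6:05 AM–5:13 PM = 11 h 8 min; less 45 min break → 10 h 23 min
Wed: 8:56 AM–8:51 PM = 11 h 55 min; less 45 min break → 11 h 10 min
Thu: 10:43 AM–10:22 PM = 11 h 39 min; less 45 min break → 10 h 54 min
Fri: 9:36 AM–5:36 PM = 8 h 0 min; less 45 min break → 7 h 15 min
Sat: 6:48 AM–2:37 PM = 7 h 49 min; less 45 min break → 7 h 4 min
Total worked: 46 h 46 min = 2806 min.
Regular 40 h 0 min = 2400 min at £34.00/h; overtime 6 h 46 min = 406 min at £68.00/h.
Pay = (2400 × £34.00 + 406 × £68.00) ÷ 60 = £1820.13.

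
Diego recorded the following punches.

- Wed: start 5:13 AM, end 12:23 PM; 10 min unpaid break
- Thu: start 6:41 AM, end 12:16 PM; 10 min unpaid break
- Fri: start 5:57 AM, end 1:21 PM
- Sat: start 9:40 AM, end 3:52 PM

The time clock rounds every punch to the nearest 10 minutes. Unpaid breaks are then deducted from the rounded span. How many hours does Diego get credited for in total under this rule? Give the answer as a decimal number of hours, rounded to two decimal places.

Wed: in 5:13 AM→5:10 AM, out 12:23 PM→12:20 PM; 7 h 10 min − 10 min = 7 h 0 min
Thu: in 6:41 AM→6:40 AM, out 12:16 PM→12:20 PM; 5 h 40 min − 10 min = 5 h 30 min
Fri: in 5:57 AM→6:00 AM, out 1:21 PM→1:20 PM; 7 h 20 min
Sat: in 9:40 AM→9:40 AM, out 3:52 PM→3:50 PM; 6 h 10 min
Total credited: 26 h 0 min.

26.00 hours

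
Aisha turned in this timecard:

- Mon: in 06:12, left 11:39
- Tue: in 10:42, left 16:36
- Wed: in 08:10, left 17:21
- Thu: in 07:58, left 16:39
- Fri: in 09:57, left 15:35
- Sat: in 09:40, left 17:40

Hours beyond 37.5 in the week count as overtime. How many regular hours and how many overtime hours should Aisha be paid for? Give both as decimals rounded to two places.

Regular 37.50 hours, overtime 5.35 hours

Mon: 06:12–11:39 = 5 h 27 min
Tue: 10:42–16:36 = 5 h 54 min
Wed: 08:10–17:21 = 9 h 11 min
Thu: 07:58–16:39 = 8 h 41 min
Fri: 09:57–15:35 = 5 h 38 min
Sat: 09:40–17:40 = 8 h 0 min
Total worked: 42 h 51 min = 42.85 h.
Threshold 37.5 h → overtime 5 h 21 min, regular 37 h 30 min.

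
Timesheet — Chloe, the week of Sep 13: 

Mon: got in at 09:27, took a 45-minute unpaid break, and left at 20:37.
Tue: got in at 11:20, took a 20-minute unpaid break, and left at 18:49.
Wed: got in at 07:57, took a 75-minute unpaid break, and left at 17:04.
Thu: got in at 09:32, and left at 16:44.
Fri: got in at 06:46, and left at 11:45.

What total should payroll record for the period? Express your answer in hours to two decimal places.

37.62 hours

Mon: 09:27–20:37 = 11 h 10 min; less 45 min break → 10 h 25 min
Tue: 11:20–18:49 = 7 h 29 min; less 20 min break → 7 h 9 min
Wed: 07:57–17:04 = 9 h 7 min; less 75 min break → 7 h 52 min
Thu: 09:32–16:44 = 7 h 12 min
Fri: 06:46–11:45 = 4 h 59 min
Total: 10 h 25 min + 7 h 9 min + 7 h 52 min + 7 h 12 min + 4 h 59 min = 37 h 37 min.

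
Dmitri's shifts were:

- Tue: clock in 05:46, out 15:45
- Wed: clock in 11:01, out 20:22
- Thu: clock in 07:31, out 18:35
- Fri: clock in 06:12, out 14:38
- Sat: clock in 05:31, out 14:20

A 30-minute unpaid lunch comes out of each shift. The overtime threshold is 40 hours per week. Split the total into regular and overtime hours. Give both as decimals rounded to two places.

Regular 40.00 hours, overtime 5.15 hours

Tue: 05:46–15:45 = 9 h 59 min; less 30 min break → 9 h 29 min
Wed: 11:01–20:22 = 9 h 21 min; less 30 min break → 8 h 51 min
Thu: 07:31–18:35 = 11 h 4 min; less 30 min break → 10 h 34 min
Fri: 06:12–14:38 = 8 h 26 min; less 30 min break → 7 h 56 min
Sat: 05:31–14:20 = 8 h 49 min; less 30 min break → 8 h 19 min
Total worked: 45 h 9 min = 45.15 h.
Threshold 40 h → overtime 5 h 9 min, regular 40 h 0 min.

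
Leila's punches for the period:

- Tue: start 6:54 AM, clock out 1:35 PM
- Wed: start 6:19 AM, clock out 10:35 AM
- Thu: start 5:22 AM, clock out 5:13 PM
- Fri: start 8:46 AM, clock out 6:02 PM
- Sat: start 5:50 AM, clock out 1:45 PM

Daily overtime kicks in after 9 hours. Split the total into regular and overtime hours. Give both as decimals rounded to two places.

Regular 36.87 hours, overtime 3.12 hours

Tue: 6:54 AM–1:35 PM = 6 h 41 min
Wed: 6:19 AM–10:35 AM = 4 h 16 min
Thu: 5:22 AM–5:13 PM = 11 h 51 min
Fri: 8:46 AM–6:02 PM = 9 h 16 min
Sat: 5:50 AM–1:45 PM = 7 h 55 min
Tue reg 6 h 41 min / OT 0 h 0 min; Wed reg 4 h 16 min / OT 0 h 0 min; Thu reg 9 h 0 min / OT 2 h 51 min; Fri reg 9 h 0 min / OT 0 h 16 min; Sat reg 7 h 55 min / OT 0 h 0 min.
Totals: regular 36 h 52 min, overtime 3 h 7 min.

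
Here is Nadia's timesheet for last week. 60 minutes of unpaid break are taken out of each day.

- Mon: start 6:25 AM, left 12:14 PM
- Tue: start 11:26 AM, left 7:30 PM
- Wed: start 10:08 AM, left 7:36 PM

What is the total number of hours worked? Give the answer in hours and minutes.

Mon: 6:25 AM–12:14 PM = 5 h 49 min; less 60 min break → 4 h 49 min
Tue: 11:26 AM–7:30 PM = 8 h 4 min; less 60 min break → 7 h 4 min
Wed: 10:08 AM–7:36 PM = 9 h 28 min; less 60 min break → 8 h 28 min
Total: 4 h 49 min + 7 h 4 min + 8 h 28 min = 20 h 21 min.

20 h 21 min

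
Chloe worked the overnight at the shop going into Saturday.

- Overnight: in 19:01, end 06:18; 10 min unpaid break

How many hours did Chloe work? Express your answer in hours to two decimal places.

Overnight: 19:01 → midnight = 4 h 59 min; midnight → 06:18 = 6 h 18 min; span 11 h 17 min; less 10 min break → 11 h 7 min

11.12 hours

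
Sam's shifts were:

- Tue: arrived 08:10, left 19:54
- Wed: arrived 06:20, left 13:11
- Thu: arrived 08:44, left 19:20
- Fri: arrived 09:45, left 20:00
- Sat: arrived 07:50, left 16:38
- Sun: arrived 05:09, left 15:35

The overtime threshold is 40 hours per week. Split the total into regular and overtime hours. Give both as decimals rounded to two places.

Tue: 08:10–19:54 = 11 h 44 min
Wed: 06:20–13:11 = 6 h 51 min
Thu: 08:44–19:20 = 10 h 36 min
Fri: 09:45–20:00 = 10 h 15 min
Sat: 07:50–16:38 = 8 h 48 min
Sun: 05:09–15:35 = 10 h 26 min
Total worked: 58 h 40 min = 58.67 h.
Threshold 40 h → overtime 18 h 40 min, regular 40 h 0 min.

Regular 40.00 hours, overtime 18.67 hours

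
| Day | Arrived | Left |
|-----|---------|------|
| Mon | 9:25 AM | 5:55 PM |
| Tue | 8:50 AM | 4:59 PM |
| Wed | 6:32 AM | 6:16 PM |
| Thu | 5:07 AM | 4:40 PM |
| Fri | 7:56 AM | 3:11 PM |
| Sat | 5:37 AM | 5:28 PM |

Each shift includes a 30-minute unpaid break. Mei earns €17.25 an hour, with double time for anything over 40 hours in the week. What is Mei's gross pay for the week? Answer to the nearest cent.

Mon: 9:25 AM–5:55 PM = 8 h 30 min; less 30 min break → 8 h 0 min
Tue: 8:50 AM–4:59 PM = 8 h 9 min; less 30 min break → 7 h 39 min
Wed: 6:32 AM–6:16 PM = 11 h 44 min; less 30 min break → 11 h 14 min
Thu: 5:07 AM–4:40 PM = 11 h 33 min; less 30 min break → 11 h 3 min
Fri: 7:56 AM–3:11 PM = 7 h 15 min; less 30 min break → 6 h 45 min
Sat: 5:37 AM–5:28 PM = 11 h 51 min; less 30 min break → 11 h 21 min
Total worked: 56 h 2 min = 3362 min.
Regular 40 h 0 min = 2400 min at €17.25/h; overtime 16 h 2 min = 962 min at €34.50/h.
Pay = (2400 × €17.25 + 962 × €34.50) ÷ 60 = €1243.15.

€1243.15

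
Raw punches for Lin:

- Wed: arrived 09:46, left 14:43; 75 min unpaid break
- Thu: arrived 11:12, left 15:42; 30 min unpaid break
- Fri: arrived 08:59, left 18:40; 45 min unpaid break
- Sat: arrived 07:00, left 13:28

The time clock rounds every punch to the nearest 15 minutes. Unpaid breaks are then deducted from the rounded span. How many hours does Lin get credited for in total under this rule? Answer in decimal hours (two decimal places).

23.25 hours

Wed: in 09:46→09:45, out 14:43→14:45; 5 h 0 min − 75 min = 3 h 45 min
Thu: in 11:12→11:15, out 15:42→15:45; 4 h 30 min − 30 min = 4 h 0 min
Fri: in 08:59→09:00, out 18:40→18:45; 9 h 45 min − 45 min = 9 h 0 min
Sat: in 07:00→07:00, out 13:28→13:30; 6 h 30 min
Total credited: 23 h 15 min.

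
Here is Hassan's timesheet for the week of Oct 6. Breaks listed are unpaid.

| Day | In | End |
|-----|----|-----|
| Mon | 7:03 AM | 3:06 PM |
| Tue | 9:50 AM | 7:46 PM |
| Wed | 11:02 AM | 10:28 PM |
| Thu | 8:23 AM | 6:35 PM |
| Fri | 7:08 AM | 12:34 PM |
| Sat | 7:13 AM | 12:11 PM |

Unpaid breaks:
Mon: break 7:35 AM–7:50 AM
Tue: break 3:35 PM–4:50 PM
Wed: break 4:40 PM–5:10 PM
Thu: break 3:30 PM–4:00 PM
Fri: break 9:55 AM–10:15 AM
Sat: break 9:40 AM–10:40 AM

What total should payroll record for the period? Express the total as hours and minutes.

Mon: 7:03 AM–3:06 PM = 8 h 3 min; less 15 min break → 7 h 48 min
Tue: 9:50 AM–7:46 PM = 9 h 56 min; less 75 min break → 8 h 41 min
Wed: 11:02 AM–10:28 PM = 11 h 26 min; less 30 min break → 10 h 56 min
Thu: 8:23 AM–6:35 PM = 10 h 12 min; less 30 min break → 9 h 42 min
Fri: 7:08 AM–12:34 PM = 5 h 26 min; less 20 min break → 5 h 6 min
Sat: 7:13 AM–12:11 PM = 4 h 58 min; less 60 min break → 3 h 58 min
Total: 7 h 48 min + 8 h 41 min + 10 h 56 min + 9 h 42 min + 5 h 6 min + 3 h 58 min = 46 h 11 min.

46 h 11 min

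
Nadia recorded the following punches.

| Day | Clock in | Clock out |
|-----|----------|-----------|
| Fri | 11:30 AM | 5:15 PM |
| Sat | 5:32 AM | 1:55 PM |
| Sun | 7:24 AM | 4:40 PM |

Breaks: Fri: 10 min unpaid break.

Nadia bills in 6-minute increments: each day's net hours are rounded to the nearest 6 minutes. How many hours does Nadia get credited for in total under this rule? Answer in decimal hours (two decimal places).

Fri: 11:30 AM–5:15 PM = 5 h 45 min − 10 min = 5 h 35 min → rounds to 5 h 36 min
Sat: 5:32 AM–1:55 PM = 8 h 23 min → rounds to 8 h 24 min
Sun: 7:24 AM–4:40 PM = 9 h 16 min → rounds to 9 h 18 min
Total credited: 23 h 18 min.

23.30 hours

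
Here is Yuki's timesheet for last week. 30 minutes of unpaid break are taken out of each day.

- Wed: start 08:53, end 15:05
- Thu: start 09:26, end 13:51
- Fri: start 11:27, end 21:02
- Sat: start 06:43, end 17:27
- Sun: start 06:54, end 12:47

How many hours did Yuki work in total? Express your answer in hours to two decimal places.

Wed: 08:53–15:05 = 6 h 12 min; less 30 min break → 5 h 42 min
Thu: 09:26–13:51 = 4 h 25 min; less 30 min break → 3 h 55 min
Fri: 11:27–21:02 = 9 h 35 min; less 30 min break → 9 h 5 min
Sat: 06:43–17:27 = 10 h 44 min; less 30 min break → 10 h 14 min
Sun: 06:54–12:47 = 5 h 53 min; less 30 min break → 5 h 23 min
Total: 5 h 42 min + 3 h 55 min + 9 h 5 min + 10 h 14 min + 5 h 23 min = 34 h 19 min.

34.32 hours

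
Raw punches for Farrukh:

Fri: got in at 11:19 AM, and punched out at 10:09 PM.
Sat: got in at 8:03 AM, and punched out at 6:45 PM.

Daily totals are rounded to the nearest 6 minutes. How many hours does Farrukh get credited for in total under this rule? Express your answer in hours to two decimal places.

21.50 hours

Fri: 11:19 AM–10:09 PM = 10 h 50 min → rounds to 10 h 48 min
Sat: 8:03 AM–6:45 PM = 10 h 42 min → rounds to 10 h 42 min
Total credited: 21 h 30 min.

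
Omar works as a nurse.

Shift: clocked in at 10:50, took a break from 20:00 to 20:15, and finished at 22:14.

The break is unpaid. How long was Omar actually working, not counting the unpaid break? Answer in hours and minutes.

Shift: 10:50–22:14 = 11 h 24 min; less 15 min break → 11 h 9 min

11 h 9 min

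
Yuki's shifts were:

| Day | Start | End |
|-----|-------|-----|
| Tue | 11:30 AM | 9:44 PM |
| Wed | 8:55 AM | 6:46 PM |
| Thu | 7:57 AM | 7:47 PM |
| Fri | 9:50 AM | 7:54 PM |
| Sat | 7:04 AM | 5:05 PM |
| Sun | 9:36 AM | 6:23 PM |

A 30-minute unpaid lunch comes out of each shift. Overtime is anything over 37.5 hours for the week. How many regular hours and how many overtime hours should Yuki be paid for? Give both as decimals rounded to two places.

Regular 37.50 hours, overtime 20.28 hours

Tue: 11:30 AM–9:44 PM = 10 h 14 min; less 30 min break → 9 h 44 min
Wed: 8:55 AM–6:46 PM = 9 h 51 min; less 30 min break → 9 h 21 min
Thu: 7:57 AM–7:47 PM = 11 h 50 min; less 30 min break → 11 h 20 min
Fri: 9:50 AM–7:54 PM = 10 h 4 min; less 30 min break → 9 h 34 min
Sat: 7:04 AM–5:05 PM = 10 h 1 min; less 30 min break → 9 h 31 min
Sun: 9:36 AM–6:23 PM = 8 h 47 min; less 30 min break → 8 h 17 min
Total worked: 57 h 47 min = 57.78 h.
Threshold 37.5 h → overtime 20 h 17 min, regular 37 h 30 min.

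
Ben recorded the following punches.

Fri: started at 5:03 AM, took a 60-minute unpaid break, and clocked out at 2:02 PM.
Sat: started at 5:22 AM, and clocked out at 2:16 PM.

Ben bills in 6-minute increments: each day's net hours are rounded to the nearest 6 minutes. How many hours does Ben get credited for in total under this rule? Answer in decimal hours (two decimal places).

16.90 hours

Fri: 5:03 AM–2:02 PM = 8 h 59 min − 60 min = 7 h 59 min → rounds to 8 h 0 min
Sat: 5:22 AM–2:16 PM = 8 h 54 min → rounds to 8 h 54 min
Total credited: 16 h 54 min.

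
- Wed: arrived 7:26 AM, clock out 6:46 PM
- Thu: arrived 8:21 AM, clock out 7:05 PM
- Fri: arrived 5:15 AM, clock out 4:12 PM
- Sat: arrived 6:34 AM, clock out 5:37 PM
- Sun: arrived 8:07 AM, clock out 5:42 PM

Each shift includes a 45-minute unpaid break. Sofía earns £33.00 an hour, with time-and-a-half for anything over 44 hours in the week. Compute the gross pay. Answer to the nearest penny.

Wed: 7:26 AM–6:46 PM = 11 h 20 min; less 45 min break → 10 h 35 min
Thu: 8:21 AM–7:05 PM = 10 h 44 min; less 45 min break → 9 h 59 min
Fri: 5:15 AM–4:12 PM = 10 h 57 min; less 45 min break → 10 h 12 min
Sat: 6:34 AM–5:37 PM = 11 h 3 min; less 45 min break → 10 h 18 min
Sun: 8:07 AM–5:42 PM = 9 h 35 min; less 45 min break → 8 h 50 min
Total worked: 49 h 54 min = 2994 min.
Regular 44 h 0 min = 2640 min at £33.00/h; overtime 5 h 54 min = 354 min at £49.50/h.
Pay = (2640 × £33.00 + 354 × £49.50) ÷ 60 = £1744.05.

£1744.05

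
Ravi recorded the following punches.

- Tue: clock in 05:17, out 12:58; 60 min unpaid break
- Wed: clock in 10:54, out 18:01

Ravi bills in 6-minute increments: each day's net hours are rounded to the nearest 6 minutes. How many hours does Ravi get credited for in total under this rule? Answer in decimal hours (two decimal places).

Tue: 05:17–12:58 = 7 h 41 min − 60 min = 6 h 41 min → rounds to 6 h 42 min
Wed: 10:54–18:01 = 7 h 7 min → rounds to 7 h 6 min
Total credited: 13 h 48 min.

13.80 hours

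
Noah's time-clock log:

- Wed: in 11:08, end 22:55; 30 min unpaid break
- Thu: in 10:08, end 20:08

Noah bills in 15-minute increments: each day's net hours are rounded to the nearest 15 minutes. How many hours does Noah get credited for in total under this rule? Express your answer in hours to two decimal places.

21.25 hours

Wed: 11:08–22:55 = 11 h 47 min − 30 min = 11 h 17 min → rounds to 11 h 15 min
Thu: 10:08–20:08 = 10 h 0 min → rounds to 10 h 0 min
Total credited: 21 h 15 min.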